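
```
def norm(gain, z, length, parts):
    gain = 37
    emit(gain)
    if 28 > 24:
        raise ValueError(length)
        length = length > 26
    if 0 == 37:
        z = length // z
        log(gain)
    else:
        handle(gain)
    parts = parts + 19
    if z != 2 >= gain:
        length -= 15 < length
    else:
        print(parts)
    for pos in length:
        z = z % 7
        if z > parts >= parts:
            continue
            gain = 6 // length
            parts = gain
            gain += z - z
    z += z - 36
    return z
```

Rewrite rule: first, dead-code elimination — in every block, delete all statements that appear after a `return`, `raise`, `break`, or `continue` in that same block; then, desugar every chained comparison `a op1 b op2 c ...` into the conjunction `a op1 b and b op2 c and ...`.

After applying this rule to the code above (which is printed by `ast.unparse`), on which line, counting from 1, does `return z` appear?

21

Transformed code:
def norm(gain, z, length, parts):
    gain = 37
    emit(gain)
    if 28 > 24:
        raise ValueError(length)
    if 0 == 37:
        z = length // z
        log(gain)
    else:
        handle(gain)
    parts = parts + 19
    if z != 2 and 2 >= gain:
        length -= 15 < length
    else:
        print(parts)
    for pos in length:
        z = z % 7
        if z > parts and parts >= parts:
            continue
    z += z - 36
    return z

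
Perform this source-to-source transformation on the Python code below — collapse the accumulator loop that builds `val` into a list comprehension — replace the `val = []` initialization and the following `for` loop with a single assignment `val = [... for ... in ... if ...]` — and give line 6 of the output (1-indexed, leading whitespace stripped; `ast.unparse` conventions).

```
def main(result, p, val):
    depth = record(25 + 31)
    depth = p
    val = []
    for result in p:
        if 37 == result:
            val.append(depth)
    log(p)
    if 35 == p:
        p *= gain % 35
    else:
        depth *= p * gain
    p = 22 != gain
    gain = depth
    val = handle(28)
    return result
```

if 35 == p:

Transformed code:
def main(result, p, val):
    depth = record(25 + 31)
    depth = p
    val = [depth for result in p if 37 == result]
    log(p)
    if 35 == p:
        p *= gain % 35
    else:
        depth *= p * gain
    p = 22 != gain
    gain = depth
    val = handle(28)
    return result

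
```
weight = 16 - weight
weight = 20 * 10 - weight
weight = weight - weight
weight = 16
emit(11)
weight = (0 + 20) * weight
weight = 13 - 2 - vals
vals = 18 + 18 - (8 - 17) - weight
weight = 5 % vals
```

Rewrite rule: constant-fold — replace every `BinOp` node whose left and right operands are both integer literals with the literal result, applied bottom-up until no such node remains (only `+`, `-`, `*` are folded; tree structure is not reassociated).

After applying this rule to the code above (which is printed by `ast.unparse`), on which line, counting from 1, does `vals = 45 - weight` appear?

8

Transformed code:
weight = 16 - weight
weight = 200 - weight
weight = weight - weight
weight = 16
emit(11)
weight = 20 * weight
weight = 11 - vals
vals = 45 - weight
weight = 5 % vals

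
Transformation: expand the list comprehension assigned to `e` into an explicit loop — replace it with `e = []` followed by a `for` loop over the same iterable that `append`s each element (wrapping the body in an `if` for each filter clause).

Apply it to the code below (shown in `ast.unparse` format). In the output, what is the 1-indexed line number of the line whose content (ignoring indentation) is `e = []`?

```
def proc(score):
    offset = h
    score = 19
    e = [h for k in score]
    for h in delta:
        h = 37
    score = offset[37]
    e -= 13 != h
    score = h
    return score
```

4

Transformed code:
def proc(score):
    offset = h
    score = 19
    e = []
    for k in score:
        e.append(h)
    for h in delta:
        h = 37
    score = offset[37]
    e -= 13 != h
    score = h
    return score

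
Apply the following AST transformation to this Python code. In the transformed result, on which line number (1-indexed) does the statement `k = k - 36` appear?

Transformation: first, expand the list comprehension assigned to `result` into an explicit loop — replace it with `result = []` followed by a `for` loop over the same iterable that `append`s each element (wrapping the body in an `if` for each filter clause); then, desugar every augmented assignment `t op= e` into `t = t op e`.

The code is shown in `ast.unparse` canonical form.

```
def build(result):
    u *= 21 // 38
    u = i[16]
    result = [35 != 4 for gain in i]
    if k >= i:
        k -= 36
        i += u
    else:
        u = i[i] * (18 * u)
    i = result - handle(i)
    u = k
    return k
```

Transformed code:
def build(result):
    u = u * (21 // 38)
    u = i[16]
    result = []
    for gain in i:
        result.append(35 != 4)
    if k >= i:
        k = k - 36
        i = i + u
    else:
        u = i[i] * (18 * u)
    i = result - handle(i)
    u = k
    return k

8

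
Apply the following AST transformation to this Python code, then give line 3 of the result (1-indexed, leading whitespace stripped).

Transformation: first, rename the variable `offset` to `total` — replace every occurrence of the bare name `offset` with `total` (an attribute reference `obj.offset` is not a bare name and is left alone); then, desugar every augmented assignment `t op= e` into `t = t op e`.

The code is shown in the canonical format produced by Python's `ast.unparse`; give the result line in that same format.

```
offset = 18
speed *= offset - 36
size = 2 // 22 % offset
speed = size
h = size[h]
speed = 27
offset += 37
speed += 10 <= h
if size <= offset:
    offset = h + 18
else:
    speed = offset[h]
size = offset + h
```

Transformed code:
total = 18
speed = speed * (total - 36)
size = 2 // 22 % total
speed = size
h = size[h]
speed = 27
total = total + 37
speed = speed + (10 <= h)
if size <= total:
    total = h + 18
else:
    speed = total[h]
size = total + h

size = 2 // 22 % total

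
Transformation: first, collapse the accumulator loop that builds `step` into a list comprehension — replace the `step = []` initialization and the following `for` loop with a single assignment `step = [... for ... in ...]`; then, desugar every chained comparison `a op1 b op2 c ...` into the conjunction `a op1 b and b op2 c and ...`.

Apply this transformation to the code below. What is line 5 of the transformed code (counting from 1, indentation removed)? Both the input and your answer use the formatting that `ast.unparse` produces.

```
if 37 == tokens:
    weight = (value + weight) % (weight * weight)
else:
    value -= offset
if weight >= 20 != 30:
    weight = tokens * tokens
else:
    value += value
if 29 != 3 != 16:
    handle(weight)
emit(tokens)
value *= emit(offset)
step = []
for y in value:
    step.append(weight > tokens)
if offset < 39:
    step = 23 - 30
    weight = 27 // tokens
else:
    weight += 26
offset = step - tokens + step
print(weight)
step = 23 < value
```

if weight >= 20 and 20 != 30:

Transformed code:
if 37 == tokens:
    weight = (value + weight) % (weight * weight)
else:
    value -= offset
if weight >= 20 and 20 != 30:
    weight = tokens * tokens
else:
    value += value
if 29 != 3 and 3 != 16:
    handle(weight)
emit(tokens)
value *= emit(offset)
step = [weight > tokens for y in value]
if offset < 39:
    step = 23 - 30
    weight = 27 // tokens
else:
    weight += 26
offset = step - tokens + step
print(weight)
step = 23 < value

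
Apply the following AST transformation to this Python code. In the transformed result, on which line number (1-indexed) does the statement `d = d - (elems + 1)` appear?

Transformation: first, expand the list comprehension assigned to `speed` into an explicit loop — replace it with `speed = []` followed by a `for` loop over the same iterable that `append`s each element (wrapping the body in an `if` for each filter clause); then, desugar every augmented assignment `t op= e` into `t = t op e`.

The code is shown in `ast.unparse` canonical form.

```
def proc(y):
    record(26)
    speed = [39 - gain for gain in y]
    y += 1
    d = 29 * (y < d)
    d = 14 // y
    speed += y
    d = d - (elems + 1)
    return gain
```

Transformed code:
def proc(y):
    record(26)
    speed = []
    for gain in y:
        speed.append(39 - gain)
    y = y + 1
    d = 29 * (y < d)
    d = 14 // y
    speed = speed + y
    d = d - (elems + 1)
    return gain

10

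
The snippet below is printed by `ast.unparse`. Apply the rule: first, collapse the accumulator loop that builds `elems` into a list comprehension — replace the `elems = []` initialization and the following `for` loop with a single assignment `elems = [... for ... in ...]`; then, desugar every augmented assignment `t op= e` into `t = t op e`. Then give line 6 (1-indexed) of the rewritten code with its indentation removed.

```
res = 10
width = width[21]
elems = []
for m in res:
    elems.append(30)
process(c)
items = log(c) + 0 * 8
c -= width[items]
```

c = c - width[items]

Transformed code:
res = 10
width = width[21]
elems = [30 for m in res]
process(c)
items = log(c) + 0 * 8
c = c - width[items]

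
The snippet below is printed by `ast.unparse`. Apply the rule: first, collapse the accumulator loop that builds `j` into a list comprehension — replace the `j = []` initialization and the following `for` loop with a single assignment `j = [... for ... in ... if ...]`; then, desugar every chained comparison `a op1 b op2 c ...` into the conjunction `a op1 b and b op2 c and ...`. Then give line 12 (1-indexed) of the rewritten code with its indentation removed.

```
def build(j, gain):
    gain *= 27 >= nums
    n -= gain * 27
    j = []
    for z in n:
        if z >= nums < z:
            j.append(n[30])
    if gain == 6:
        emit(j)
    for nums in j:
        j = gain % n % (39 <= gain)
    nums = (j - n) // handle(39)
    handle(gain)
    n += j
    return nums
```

return nums

Transformed code:
def build(j, gain):
    gain *= 27 >= nums
    n -= gain * 27
    j = [n[30] for z in n if z >= nums and nums < z]
    if gain == 6:
        emit(j)
    for nums in j:
        j = gain % n % (39 <= gain)
    nums = (j - n) // handle(39)
    handle(gain)
    n += j
    return nums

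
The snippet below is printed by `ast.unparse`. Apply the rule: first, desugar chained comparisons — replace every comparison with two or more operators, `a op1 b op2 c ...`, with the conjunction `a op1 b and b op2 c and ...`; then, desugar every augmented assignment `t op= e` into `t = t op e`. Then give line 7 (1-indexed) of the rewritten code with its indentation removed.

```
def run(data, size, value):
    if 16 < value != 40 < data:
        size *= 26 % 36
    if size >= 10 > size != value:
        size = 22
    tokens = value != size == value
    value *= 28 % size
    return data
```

value = value * (28 % size)

Transformed code:
def run(data, size, value):
    if 16 < value and value != 40 and (40 < data):
        size = size * (26 % 36)
    if size >= 10 and 10 > size and (size != value):
        size = 22
    tokens = value != size and size == value
    value = value * (28 % size)
    return data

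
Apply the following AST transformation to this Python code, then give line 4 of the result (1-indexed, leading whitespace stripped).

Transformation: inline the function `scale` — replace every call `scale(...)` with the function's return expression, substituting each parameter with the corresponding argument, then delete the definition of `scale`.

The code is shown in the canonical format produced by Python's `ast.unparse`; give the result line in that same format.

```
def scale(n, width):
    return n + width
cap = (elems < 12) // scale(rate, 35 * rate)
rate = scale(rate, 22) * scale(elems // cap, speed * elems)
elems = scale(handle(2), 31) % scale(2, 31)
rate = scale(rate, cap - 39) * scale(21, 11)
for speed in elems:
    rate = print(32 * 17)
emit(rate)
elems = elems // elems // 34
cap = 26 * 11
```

rate = (rate + (cap - 39)) * (21 + 11)

Transformed code:
cap = (elems < 12) // (rate + 35 * rate)
rate = (rate + 22) * (elems // cap + speed * elems)
elems = (handle(2) + 31) % (2 + 31)
rate = (rate + (cap - 39)) * (21 + 11)
for speed in elems:
    rate = print(32 * 17)
emit(rate)
elems = elems // elems // 34
cap = 26 * 11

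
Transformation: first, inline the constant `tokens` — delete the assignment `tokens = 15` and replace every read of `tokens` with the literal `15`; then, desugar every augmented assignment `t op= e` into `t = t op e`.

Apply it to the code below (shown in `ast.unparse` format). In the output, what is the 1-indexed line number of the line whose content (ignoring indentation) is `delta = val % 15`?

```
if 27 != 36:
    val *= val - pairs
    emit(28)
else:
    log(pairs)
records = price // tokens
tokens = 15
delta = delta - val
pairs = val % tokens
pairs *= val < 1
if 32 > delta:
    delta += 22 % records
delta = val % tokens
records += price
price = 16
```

Transformed code:
if 27 != 36:
    val = val * (val - pairs)
    emit(28)
else:
    log(pairs)
records = price // 15
delta = delta - val
pairs = val % 15
pairs = pairs * (val < 1)
if 32 > delta:
    delta = delta + 22 % records
delta = val % 15
records = records + price
price = 16

12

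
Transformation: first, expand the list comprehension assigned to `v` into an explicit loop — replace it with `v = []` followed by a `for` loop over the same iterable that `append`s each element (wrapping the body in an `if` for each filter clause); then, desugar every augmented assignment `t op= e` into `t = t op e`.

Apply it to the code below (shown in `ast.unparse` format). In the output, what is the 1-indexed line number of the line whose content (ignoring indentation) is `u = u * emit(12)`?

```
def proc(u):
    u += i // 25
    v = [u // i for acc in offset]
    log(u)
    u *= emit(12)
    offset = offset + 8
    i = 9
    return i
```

7

Transformed code:
def proc(u):
    u = u + i // 25
    v = []
    for acc in offset:
        v.append(u // i)
    log(u)
    u = u * emit(12)
    offset = offset + 8
    i = 9
    return i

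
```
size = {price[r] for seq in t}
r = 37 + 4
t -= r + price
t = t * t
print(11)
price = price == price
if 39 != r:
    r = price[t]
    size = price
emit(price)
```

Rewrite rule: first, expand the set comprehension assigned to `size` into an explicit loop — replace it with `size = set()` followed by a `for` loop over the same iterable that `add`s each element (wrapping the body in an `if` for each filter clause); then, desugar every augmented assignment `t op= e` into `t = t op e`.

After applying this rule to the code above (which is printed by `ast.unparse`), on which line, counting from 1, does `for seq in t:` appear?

2

Transformed code:
size = set()
for seq in t:
    size.add(price[r])
r = 37 + 4
t = t - (r + price)
t = t * t
print(11)
price = price == price
if 39 != r:
    r = price[t]
    size = price
emit(price)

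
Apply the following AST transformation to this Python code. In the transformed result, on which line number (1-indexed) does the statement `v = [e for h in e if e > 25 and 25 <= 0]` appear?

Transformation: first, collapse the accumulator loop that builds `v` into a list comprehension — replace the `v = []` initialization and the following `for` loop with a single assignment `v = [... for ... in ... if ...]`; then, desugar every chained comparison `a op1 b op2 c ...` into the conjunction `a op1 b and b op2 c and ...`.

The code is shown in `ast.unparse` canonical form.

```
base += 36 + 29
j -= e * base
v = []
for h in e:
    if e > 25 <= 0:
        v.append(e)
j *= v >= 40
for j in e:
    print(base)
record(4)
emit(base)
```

3

Transformed code:
base += 36 + 29
j -= e * base
v = [e for h in e if e > 25 and 25 <= 0]
j *= v >= 40
for j in e:
    print(base)
record(4)
emit(base)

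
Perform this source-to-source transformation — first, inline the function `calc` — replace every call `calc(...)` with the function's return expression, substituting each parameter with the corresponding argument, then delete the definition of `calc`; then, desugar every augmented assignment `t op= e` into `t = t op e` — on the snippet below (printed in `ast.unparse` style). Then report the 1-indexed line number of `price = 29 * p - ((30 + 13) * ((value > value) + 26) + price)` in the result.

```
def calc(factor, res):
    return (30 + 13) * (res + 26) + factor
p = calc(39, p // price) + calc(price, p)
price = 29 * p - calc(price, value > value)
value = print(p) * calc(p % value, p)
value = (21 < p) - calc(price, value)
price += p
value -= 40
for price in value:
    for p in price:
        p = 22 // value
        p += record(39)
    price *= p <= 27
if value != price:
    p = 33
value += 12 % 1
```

2

Transformed code:
p = (30 + 13) * (p // price + 26) + 39 + ((30 + 13) * (p + 26) + price)
price = 29 * p - ((30 + 13) * ((value > value) + 26) + price)
value = print(p) * ((30 + 13) * (p + 26) + p % value)
value = (21 < p) - ((30 + 13) * (value + 26) + price)
price = price + p
value = value - 40
for price in value:
    for p in price:
        p = 22 // value
        p = p + record(39)
    price = price * (p <= 27)
if value != price:
    p = 33
value = value + 12 % 1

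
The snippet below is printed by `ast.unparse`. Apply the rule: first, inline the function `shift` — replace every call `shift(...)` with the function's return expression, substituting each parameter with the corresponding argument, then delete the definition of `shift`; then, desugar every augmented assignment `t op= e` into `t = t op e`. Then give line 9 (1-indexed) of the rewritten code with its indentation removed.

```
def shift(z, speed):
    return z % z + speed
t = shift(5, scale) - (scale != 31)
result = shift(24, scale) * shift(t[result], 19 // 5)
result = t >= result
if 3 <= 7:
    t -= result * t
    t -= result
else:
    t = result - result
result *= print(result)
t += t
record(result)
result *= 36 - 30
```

result = result * print(result)

Transformed code:
t = 5 % 5 + scale - (scale != 31)
result = (24 % 24 + scale) * (t[result] % t[result] + 19 // 5)
result = t >= result
if 3 <= 7:
    t = t - result * t
    t = t - result
else:
    t = result - result
result = result * print(result)
t = t + t
record(result)
result = result * (36 - 30)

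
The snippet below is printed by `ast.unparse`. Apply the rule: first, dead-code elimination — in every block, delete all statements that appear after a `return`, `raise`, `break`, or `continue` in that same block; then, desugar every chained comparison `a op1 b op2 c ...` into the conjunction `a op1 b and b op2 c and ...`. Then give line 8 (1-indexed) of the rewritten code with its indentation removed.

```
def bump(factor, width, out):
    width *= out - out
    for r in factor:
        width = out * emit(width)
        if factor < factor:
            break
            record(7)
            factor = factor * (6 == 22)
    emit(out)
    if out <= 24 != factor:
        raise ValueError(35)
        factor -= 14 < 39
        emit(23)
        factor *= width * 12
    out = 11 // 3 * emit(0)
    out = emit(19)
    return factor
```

if out <= 24 and 24 != factor:

Transformed code:
def bump(factor, width, out):
    width *= out - out
    for r in factor:
        width = out * emit(width)
        if factor < factor:
            break
    emit(out)
    if out <= 24 and 24 != factor:
        raise ValueError(35)
    out = 11 // 3 * emit(0)
    out = emit(19)
    return factor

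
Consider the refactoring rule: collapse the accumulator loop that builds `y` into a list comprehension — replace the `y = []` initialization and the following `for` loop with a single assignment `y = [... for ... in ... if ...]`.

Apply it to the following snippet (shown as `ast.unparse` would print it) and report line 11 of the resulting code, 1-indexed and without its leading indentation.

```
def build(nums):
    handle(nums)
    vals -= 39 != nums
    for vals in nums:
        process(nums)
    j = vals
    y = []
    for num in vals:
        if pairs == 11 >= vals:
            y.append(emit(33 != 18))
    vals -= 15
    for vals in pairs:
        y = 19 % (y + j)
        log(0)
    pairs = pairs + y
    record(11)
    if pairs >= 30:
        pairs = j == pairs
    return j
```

Transformed code:
def build(nums):
    handle(nums)
    vals -= 39 != nums
    for vals in nums:
        process(nums)
    j = vals
    y = [emit(33 != 18) for num in vals if pairs == 11 >= vals]
    vals -= 15
    for vals in pairs:
        y = 19 % (y + j)
        log(0)
    pairs = pairs + y
    record(11)
    if pairs >= 30:
        pairs = j == pairs
    return j

log(0)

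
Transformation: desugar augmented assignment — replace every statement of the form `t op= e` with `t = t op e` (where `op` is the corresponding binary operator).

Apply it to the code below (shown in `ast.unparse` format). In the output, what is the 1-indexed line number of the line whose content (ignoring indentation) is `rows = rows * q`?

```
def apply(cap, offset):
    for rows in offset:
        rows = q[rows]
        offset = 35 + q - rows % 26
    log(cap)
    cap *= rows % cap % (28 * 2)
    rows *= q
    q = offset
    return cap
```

7

Transformed code:
def apply(cap, offset):
    for rows in offset:
        rows = q[rows]
        offset = 35 + q - rows % 26
    log(cap)
    cap = cap * (rows % cap % (28 * 2))
    rows = rows * q
    q = offset
    return cap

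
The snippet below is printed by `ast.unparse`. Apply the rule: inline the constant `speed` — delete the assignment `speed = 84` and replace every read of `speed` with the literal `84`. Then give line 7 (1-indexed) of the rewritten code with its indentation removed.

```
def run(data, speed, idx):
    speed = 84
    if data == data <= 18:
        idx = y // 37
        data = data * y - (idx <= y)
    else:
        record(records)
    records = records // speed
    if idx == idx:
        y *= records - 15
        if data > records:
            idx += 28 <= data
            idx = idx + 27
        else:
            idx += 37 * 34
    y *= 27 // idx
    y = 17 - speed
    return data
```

Transformed code:
def run(data, speed, idx):
    if data == data <= 18:
        idx = y // 37
        data = data * y - (idx <= y)
    else:
        record(records)
    records = records // 84
    if idx == idx:
        y *= records - 15
        if data > records:
            idx += 28 <= data
            idx = idx + 27
        else:
            idx += 37 * 34
    y *= 27 // idx
    y = 17 - 84
    return data

records = records // 84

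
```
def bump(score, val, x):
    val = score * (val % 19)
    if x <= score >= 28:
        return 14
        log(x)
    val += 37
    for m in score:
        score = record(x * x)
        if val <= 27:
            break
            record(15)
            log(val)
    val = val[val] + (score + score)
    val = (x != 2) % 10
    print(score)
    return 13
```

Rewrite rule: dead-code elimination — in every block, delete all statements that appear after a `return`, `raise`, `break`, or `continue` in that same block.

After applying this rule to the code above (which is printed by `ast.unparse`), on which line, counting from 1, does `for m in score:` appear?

6

Transformed code:
def bump(score, val, x):
    val = score * (val % 19)
    if x <= score >= 28:
        return 14
    val += 37
    for m in score:
        score = record(x * x)
        if val <= 27:
            break
    val = val[val] + (score + score)
    val = (x != 2) % 10
    print(score)
    return 13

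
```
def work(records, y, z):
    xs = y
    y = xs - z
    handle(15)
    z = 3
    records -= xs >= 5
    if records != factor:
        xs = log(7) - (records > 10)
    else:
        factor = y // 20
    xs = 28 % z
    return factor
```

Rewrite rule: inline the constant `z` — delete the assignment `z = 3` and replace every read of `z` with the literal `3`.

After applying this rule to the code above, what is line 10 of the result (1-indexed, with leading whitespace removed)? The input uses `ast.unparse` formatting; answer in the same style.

xs = 28 % 3

Transformed code:
def work(records, y, z):
    xs = y
    y = xs - 3
    handle(15)
    records -= xs >= 5
    if records != factor:
        xs = log(7) - (records > 10)
    else:
        factor = y // 20
    xs = 28 % 3
    return factor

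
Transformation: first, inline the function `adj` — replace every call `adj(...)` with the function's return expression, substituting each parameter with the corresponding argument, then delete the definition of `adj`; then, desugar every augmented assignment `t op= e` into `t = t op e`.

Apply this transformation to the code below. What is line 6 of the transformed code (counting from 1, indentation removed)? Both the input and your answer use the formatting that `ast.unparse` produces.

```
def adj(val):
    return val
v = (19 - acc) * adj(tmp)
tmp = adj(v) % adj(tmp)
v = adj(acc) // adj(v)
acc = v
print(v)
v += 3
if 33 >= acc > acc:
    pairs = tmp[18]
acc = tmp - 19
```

v = v + 3

Transformed code:
v = (19 - acc) * tmp
tmp = v % tmp
v = acc // v
acc = v
print(v)
v = v + 3
if 33 >= acc > acc:
    pairs = tmp[18]
acc = tmp - 19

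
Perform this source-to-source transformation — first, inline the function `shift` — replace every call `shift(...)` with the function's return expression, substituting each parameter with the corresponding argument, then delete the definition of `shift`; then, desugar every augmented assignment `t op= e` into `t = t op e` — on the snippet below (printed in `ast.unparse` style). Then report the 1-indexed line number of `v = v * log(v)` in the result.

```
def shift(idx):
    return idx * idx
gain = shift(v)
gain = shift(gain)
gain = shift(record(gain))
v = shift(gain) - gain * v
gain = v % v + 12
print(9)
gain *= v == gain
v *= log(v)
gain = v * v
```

Transformed code:
gain = v * v
gain = gain * gain
gain = record(gain) * record(gain)
v = gain * gain - gain * v
gain = v % v + 12
print(9)
gain = gain * (v == gain)
v = v * log(v)
gain = v * v

8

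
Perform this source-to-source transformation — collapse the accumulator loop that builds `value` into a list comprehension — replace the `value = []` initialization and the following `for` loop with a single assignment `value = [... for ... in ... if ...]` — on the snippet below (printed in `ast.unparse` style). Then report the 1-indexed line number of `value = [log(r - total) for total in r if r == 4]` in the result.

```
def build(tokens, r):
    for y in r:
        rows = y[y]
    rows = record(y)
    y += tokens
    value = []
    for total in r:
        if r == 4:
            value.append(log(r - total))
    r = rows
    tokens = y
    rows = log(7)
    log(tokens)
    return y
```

Transformed code:
def build(tokens, r):
    for y in r:
        rows = y[y]
    rows = record(y)
    y += tokens
    value = [log(r - total) for total in r if r == 4]
    r = rows
    tokens = y
    rows = log(7)
    log(tokens)
    return y

6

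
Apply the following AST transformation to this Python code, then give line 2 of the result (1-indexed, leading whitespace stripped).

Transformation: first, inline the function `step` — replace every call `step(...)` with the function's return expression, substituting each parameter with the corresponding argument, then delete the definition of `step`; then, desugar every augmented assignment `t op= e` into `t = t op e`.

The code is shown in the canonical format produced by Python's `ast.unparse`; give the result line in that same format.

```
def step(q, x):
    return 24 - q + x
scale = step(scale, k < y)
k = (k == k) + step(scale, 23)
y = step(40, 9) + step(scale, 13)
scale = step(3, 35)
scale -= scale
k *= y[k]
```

k = (k == k) + (24 - scale + 23)

Transformed code:
scale = 24 - scale + (k < y)
k = (k == k) + (24 - scale + 23)
y = 24 - 40 + 9 + (24 - scale + 13)
scale = 24 - 3 + 35
scale = scale - scale
k = k * y[k]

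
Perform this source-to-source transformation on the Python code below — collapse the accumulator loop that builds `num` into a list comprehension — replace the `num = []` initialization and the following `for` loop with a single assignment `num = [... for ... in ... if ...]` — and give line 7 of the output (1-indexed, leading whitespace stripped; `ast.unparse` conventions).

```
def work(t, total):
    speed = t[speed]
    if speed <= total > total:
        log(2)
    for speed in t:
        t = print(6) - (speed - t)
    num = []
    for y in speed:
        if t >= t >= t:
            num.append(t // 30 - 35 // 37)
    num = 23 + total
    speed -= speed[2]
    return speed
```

Transformed code:
def work(t, total):
    speed = t[speed]
    if speed <= total > total:
        log(2)
    for speed in t:
        t = print(6) - (speed - t)
    num = [t // 30 - 35 // 37 for y in speed if t >= t >= t]
    num = 23 + total
    speed -= speed[2]
    return speed

num = [t // 30 - 35 // 37 for y in speed if t >= t >= t]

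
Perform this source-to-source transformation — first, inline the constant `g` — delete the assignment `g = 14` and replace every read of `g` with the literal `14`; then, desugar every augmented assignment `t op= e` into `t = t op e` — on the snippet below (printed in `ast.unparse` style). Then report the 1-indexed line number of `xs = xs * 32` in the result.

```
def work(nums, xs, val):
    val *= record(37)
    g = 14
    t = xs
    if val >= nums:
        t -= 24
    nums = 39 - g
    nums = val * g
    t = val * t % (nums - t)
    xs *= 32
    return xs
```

Transformed code:
def work(nums, xs, val):
    val = val * record(37)
    t = xs
    if val >= nums:
        t = t - 24
    nums = 39 - 14
    nums = val * 14
    t = val * t % (nums - t)
    xs = xs * 32
    return xs

9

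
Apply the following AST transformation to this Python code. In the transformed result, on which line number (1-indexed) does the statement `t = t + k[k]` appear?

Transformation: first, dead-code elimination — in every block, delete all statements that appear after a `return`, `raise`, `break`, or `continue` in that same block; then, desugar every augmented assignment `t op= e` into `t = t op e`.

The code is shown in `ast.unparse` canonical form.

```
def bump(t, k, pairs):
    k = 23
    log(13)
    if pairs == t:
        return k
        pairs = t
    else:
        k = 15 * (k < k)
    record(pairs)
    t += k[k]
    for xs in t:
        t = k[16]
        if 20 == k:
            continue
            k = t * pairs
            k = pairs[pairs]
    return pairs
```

9

Transformed code:
def bump(t, k, pairs):
    k = 23
    log(13)
    if pairs == t:
        return k
    else:
        k = 15 * (k < k)
    record(pairs)
    t = t + k[k]
    for xs in t:
        t = k[16]
        if 20 == k:
            continue
    return pairs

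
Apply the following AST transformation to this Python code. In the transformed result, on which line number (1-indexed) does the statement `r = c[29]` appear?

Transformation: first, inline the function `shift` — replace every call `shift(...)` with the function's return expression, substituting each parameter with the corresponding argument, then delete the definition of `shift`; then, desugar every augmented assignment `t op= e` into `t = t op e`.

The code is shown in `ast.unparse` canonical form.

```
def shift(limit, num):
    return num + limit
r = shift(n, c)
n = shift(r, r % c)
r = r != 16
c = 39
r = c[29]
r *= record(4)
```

5

Transformed code:
r = c + n
n = r % c + r
r = r != 16
c = 39
r = c[29]
r = r * record(4)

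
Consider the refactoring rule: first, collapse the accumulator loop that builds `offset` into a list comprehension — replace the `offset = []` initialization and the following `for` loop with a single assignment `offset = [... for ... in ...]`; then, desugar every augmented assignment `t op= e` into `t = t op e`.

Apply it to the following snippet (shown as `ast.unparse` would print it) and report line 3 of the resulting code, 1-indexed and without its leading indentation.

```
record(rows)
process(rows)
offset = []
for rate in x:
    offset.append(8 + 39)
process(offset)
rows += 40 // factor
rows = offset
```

offset = [8 + 39 for rate in x]

Transformed code:
record(rows)
process(rows)
offset = [8 + 39 for rate in x]
process(offset)
rows = rows + 40 // factor
rows = offset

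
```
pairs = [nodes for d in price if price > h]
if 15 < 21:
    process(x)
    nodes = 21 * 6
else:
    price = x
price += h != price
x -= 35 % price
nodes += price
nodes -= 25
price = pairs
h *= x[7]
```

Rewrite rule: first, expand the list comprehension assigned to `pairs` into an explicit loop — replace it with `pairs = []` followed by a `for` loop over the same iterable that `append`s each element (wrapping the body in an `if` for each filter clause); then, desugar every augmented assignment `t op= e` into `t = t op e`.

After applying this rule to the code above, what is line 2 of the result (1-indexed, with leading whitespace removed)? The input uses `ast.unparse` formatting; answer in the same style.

for d in price:

Transformed code:
pairs = []
for d in price:
    if price > h:
        pairs.append(nodes)
if 15 < 21:
    process(x)
    nodes = 21 * 6
else:
    price = x
price = price + (h != price)
x = x - 35 % price
nodes = nodes + price
nodes = nodes - 25
price = pairs
h = h * x[7]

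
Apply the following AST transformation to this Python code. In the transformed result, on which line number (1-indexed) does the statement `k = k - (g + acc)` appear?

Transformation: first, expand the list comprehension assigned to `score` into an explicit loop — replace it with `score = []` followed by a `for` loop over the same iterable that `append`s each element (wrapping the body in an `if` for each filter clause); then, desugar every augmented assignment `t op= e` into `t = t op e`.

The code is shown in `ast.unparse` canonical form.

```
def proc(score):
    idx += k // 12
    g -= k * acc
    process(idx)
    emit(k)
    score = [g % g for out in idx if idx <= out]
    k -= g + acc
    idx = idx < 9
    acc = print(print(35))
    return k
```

Transformed code:
def proc(score):
    idx = idx + k // 12
    g = g - k * acc
    process(idx)
    emit(k)
    score = []
    for out in idx:
        if idx <= out:
            score.append(g % g)
    k = k - (g + acc)
    idx = idx < 9
    acc = print(print(35))
    return k

10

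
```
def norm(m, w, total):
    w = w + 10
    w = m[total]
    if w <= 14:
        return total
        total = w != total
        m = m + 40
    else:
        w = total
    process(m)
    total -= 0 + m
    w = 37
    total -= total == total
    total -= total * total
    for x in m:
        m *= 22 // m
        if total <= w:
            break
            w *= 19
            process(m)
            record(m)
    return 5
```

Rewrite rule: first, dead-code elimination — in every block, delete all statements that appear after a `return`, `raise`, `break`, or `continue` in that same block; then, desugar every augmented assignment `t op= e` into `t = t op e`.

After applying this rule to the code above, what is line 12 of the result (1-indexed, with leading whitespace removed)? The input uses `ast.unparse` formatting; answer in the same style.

total = total - total * total

Transformed code:
def norm(m, w, total):
    w = w + 10
    w = m[total]
    if w <= 14:
        return total
    else:
        w = total
    process(m)
    total = total - (0 + m)
    w = 37
    total = total - (total == total)
    total = total - total * total
    for x in m:
        m = m * (22 // m)
        if total <= w:
            break
    return 5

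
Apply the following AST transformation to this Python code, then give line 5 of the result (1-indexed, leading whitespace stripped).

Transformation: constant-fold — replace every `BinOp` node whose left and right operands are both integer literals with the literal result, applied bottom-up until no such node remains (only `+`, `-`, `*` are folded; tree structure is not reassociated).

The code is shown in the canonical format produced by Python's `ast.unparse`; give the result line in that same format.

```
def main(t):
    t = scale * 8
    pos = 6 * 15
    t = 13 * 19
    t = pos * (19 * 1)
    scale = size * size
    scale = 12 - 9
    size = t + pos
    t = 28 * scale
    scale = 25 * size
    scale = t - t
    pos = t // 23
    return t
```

Transformed code:
def main(t):
    t = scale * 8
    pos = 90
    t = 247
    t = pos * 19
    scale = size * size
    scale = 3
    size = t + pos
    t = 28 * scale
    scale = 25 * size
    scale = t - t
    pos = t // 23
    return t

t = pos * 19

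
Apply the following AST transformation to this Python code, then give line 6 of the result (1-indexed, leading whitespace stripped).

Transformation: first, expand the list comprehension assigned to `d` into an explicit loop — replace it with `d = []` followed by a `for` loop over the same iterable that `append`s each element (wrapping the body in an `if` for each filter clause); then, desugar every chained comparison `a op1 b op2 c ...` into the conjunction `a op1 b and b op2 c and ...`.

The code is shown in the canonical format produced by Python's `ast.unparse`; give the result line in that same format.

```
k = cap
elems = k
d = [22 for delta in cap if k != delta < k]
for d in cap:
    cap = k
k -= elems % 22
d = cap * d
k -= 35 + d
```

d.append(22)

Transformed code:
k = cap
elems = k
d = []
for delta in cap:
    if k != delta and delta < k:
        d.append(22)
for d in cap:
    cap = k
k -= elems % 22
d = cap * d
k -= 35 + d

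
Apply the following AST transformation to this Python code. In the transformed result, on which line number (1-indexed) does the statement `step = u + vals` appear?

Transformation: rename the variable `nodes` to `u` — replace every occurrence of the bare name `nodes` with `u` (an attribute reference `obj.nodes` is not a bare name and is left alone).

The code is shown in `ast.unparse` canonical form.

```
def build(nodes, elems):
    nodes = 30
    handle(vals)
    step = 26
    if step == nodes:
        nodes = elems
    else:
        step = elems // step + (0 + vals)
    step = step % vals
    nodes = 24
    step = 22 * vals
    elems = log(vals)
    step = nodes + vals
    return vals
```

13

Transformed code:
def build(u, elems):
    u = 30
    handle(vals)
    step = 26
    if step == u:
        u = elems
    else:
        step = elems // step + (0 + vals)
    step = step % vals
    u = 24
    step = 22 * vals
    elems = log(vals)
    step = u + vals
    return vals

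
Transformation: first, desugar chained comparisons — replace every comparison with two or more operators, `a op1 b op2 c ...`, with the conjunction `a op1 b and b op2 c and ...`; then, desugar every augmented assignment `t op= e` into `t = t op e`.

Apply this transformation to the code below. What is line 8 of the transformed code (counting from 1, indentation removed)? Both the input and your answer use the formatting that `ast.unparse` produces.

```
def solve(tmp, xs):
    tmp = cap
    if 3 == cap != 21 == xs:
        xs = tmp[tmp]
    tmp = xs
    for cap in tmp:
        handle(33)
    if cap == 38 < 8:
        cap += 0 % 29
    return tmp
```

Transformed code:
def solve(tmp, xs):
    tmp = cap
    if 3 == cap and cap != 21 and (21 == xs):
        xs = tmp[tmp]
    tmp = xs
    for cap in tmp:
        handle(33)
    if cap == 38 and 38 < 8:
        cap = cap + 0 % 29
    return tmp

if cap == 38 and 38 < 8:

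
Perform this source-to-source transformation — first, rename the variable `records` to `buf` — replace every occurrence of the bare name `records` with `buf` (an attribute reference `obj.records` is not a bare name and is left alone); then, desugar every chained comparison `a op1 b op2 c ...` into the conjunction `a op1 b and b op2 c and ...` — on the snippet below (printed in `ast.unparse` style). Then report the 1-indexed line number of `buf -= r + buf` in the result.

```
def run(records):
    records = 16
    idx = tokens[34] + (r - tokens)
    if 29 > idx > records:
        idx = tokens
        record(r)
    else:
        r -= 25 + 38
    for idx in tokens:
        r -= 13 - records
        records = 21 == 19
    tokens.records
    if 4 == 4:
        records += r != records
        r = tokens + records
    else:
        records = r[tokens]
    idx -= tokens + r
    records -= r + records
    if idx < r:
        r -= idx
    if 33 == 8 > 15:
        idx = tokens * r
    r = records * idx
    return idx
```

Transformed code:
def run(buf):
    buf = 16
    idx = tokens[34] + (r - tokens)
    if 29 > idx and idx > buf:
        idx = tokens
        record(r)
    else:
        r -= 25 + 38
    for idx in tokens:
        r -= 13 - buf
        buf = 21 == 19
    tokens.records
    if 4 == 4:
        buf += r != buf
        r = tokens + buf
    else:
        buf = r[tokens]
    idx -= tokens + r
    buf -= r + buf
    if idx < r:
        r -= idx
    if 33 == 8 and 8 > 15:
        idx = tokens * r
    r = buf * idx
    return idx

19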